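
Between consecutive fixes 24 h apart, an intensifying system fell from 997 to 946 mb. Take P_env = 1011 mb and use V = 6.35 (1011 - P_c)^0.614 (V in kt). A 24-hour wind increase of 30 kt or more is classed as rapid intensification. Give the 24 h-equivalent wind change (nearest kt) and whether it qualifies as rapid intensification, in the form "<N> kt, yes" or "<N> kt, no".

50 kt, yes

V₁: ΔP = 14, V ≈ 6.35 × 14^0.614 ≈ 32.10 kt.
V₂: ΔP = 65, V ≈ 6.35 × 65^0.614 ≈ 82.40 kt.
ΔV over 24 h = 50.30 kt → 24 h equivalent = 50.30 × 24/24 ≈ 50.30 kt.
50 kt ≥ 30 kt ⇒ rapid intensification.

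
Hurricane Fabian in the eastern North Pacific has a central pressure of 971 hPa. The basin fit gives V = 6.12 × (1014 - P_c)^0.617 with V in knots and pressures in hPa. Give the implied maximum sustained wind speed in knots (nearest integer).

ΔP = 1014 − 971 = 43 hPa.
43^0.617 ≈ 10.182.
V ≈ 6.12 × 10.182 ≈ 62.3 kt.

62 kt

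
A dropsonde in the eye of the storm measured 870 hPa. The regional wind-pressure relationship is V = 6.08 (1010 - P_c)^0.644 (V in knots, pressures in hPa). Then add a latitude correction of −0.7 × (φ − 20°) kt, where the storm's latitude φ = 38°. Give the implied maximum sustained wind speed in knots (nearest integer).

ΔP = 1010 − 870 = 140 hPa.
140^0.644 ≈ 24.105.
V ≈ 6.08 × 24.105 ≈ 146.6 kt.
Latitude correction: −0.7 × (38 − 20) = -12.6 kt.
Corrected V ≈ 134 kt → 134 kt.

134 kt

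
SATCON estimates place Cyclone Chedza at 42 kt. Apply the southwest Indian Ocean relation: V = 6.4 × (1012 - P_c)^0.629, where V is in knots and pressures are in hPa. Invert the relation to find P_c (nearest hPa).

ΔP = (V / 6.4)^(1/0.629) = (42/6.4)^1.590.
42/6.4 = 6.562; 6.562^1.590 ≈ 19.91 hPa.
P_c = 1012 − 19.91 = 992.09 ≈ 992 hPa.

992 hPa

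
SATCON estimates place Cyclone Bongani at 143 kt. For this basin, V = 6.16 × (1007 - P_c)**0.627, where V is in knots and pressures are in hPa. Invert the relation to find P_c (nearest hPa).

ΔP = (V / 6.16)^(1/0.627) = (143/6.16)^1.595.
143/6.16 = 23.214; 23.214^1.595 ≈ 150.74 hPa.
P_c = 1007 − 150.74 = 856.26 ≈ 856 hPa.

856 hPa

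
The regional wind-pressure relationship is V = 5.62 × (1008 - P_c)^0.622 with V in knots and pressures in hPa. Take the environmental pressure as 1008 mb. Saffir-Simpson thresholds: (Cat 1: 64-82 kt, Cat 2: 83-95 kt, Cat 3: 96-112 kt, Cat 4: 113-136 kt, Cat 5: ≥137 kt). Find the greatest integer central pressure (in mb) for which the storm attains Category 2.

Category 2 begins at V = 83 kt.
Required ΔP = (83/5.62)^(1/0.622) = 14.769^1.608 ≈ 75.85 mb.
P_c ≤ 1008 − 75.85 = 932.15, so the highest integer P_c is 932 mb.

932 mb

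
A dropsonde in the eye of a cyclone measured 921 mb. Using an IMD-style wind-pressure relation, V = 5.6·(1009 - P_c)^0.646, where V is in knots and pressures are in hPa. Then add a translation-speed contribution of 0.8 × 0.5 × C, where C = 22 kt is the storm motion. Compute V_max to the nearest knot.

110 kt

ΔP = 1009 − 921 = 88 mb.
88^0.646 ≈ 18.036.
V ≈ 5.6 × 18.036 ≈ 101.0 kt.
Translation term: 0.8 × 0.5 × 22 = 8.8 kt.
Corrected V ≈ 109.8 kt → 110 kt.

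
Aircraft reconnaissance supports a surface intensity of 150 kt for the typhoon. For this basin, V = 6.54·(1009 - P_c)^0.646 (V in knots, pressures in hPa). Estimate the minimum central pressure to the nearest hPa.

ΔP = (V / 6.54)^(1/0.646) = (150/6.54)^1.548.
150/6.54 = 22.936; 22.936^1.548 ≈ 127.66 hPa.
P_c = 1009 − 127.66 = 881.34 ≈ 881 hPa.

881 hPa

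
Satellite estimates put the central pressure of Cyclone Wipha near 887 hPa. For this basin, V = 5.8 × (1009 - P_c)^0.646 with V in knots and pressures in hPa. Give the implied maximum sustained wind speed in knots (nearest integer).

ΔP = 1009 − 887 = 122 hPa.
122^0.646 ≈ 22.273.
V ≈ 5.8 × 22.273 ≈ 129.2 kt.

129 kt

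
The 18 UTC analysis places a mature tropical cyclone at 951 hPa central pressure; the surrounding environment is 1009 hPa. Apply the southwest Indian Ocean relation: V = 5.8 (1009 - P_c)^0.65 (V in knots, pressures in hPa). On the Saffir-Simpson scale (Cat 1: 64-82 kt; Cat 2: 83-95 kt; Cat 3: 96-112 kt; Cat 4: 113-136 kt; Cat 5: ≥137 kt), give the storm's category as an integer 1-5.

1

ΔP = 1009 − 951 = 58 hPa.
V ≈ 5.8 × 58^0.65 = 5.8 × 14.00 ≈ 81 kt.
81 kt falls in the Category 1 band.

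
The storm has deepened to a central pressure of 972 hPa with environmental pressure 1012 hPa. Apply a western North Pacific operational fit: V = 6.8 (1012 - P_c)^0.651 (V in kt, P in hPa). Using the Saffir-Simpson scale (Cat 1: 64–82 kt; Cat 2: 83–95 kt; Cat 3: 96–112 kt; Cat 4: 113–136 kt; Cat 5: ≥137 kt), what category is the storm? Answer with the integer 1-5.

1

ΔP = 1012 − 972 = 40 hPa.
V ≈ 6.8 × 40^0.651 = 6.8 × 11.04 ≈ 75 kt.
75 kt falls in the Category 1 band.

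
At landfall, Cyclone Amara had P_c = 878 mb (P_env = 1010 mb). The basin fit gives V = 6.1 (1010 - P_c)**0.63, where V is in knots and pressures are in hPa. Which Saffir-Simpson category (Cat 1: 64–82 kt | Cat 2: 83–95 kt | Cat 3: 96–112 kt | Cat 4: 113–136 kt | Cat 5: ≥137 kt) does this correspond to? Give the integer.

ΔP = 1010 − 878 = 132 mb.
V ≈ 6.1 × 132^0.63 = 6.1 × 21.68 ≈ 132 kt.
132 kt falls in the Category 4 band.

4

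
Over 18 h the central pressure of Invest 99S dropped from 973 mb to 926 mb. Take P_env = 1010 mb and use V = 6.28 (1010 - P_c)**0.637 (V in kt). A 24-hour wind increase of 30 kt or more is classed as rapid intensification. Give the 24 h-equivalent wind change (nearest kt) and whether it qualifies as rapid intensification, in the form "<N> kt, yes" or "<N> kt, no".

V₁: ΔP = 37, V ≈ 6.28 × 37^0.637 ≈ 62.65 kt.
V₂: ΔP = 84, V ≈ 6.28 × 84^0.637 ≈ 105.61 kt.
ΔV over 18 h = 42.96 kt → 24 h equivalent = 42.96 × 24/18 ≈ 57.28 kt.
57 kt ≥ 30 kt ⇒ rapid intensification.

57 kt, yes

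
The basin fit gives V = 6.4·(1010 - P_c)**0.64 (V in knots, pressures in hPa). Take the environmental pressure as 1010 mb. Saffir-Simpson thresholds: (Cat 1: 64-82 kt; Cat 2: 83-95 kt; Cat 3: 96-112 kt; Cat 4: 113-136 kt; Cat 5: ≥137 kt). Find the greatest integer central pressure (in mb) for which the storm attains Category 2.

955 mb

Category 2 begins at V = 83 kt.
Required ΔP = (83/6.4)^(1/0.64) = 12.969^1.562 ≈ 54.82 mb.
P_c ≤ 1010 − 54.82 = 955.18, so the highest integer P_c is 955 mb.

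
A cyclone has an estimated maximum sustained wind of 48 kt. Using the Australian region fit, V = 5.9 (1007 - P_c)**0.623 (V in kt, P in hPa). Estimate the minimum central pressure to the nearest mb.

ΔP = (V / 5.9)^(1/0.623) = (48/5.9)^1.605.
48/5.9 = 8.136; 8.136^1.605 ≈ 28.93 mb.
P_c = 1007 − 28.93 = 978.07 ≈ 978 mb.

978 mb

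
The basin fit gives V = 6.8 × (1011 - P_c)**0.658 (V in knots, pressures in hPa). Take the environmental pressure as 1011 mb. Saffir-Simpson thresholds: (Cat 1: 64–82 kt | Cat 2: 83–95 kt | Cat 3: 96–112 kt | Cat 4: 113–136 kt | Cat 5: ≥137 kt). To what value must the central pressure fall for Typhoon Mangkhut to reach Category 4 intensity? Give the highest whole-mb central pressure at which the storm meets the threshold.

Category 4 begins at V = 113 kt.
Required ΔP = (113/6.8)^(1/0.658) = 16.618^1.520 ≈ 71.61 mb.
P_c ≤ 1011 − 71.61 = 939.39, so the highest integer P_c is 939 mb.

939 mb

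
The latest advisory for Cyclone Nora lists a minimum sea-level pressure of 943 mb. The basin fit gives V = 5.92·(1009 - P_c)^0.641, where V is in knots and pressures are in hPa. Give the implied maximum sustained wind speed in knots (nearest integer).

ΔP = 1009 − 943 = 66 mb.
66^0.641 ≈ 14.667.
V ≈ 5.92 × 14.667 ≈ 86.8 kt.

87 kt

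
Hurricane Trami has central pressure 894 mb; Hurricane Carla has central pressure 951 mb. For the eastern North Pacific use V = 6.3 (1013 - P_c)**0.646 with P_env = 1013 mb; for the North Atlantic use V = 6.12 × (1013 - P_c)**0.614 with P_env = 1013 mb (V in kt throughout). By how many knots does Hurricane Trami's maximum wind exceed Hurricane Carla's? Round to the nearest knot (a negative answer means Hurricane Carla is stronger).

Hurricane Trami: ΔP = 119; V ≈ 6.3 × 119^0.646 ≈ 138.08 kt.
Hurricane Carla: ΔP = 62; V ≈ 6.12 × 62^0.614 ≈ 77.14 kt.
Difference ≈ 138.08 − 77.14 = 60.94 → 61 kt.

61 kt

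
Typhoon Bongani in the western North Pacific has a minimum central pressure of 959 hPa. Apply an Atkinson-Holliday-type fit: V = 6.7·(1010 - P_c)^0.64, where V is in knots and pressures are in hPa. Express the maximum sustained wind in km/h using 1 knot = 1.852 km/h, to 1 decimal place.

153.7 km/h

ΔP = 1010 − 959 = 51 hPa.
V ≈ 6.7 × 51^0.64 = 6.7 × 12.384 ≈ 82.970 kt.
82.970 × 1.852 ≈ 153.66 km/h → 153.7 km/h.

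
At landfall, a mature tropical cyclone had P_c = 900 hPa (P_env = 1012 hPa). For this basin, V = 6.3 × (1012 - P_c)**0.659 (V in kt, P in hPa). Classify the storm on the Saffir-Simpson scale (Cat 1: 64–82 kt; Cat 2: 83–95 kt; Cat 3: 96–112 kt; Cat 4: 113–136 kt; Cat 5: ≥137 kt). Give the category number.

5

ΔP = 1012 − 900 = 112 hPa.
V ≈ 6.3 × 112^0.659 = 6.3 × 22.41 ≈ 141 kt.
141 kt falls in the Category 5 band.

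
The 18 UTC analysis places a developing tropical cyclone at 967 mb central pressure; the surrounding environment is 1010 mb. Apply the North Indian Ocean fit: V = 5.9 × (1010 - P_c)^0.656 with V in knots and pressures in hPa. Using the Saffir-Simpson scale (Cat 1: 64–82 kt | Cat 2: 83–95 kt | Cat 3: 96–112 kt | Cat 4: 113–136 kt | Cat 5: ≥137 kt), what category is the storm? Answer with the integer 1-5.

ΔP = 1010 − 967 = 43 mb.
V ≈ 5.9 × 43^0.656 = 5.9 × 11.79 ≈ 70 kt.
70 kt falls in the Category 1 band.

1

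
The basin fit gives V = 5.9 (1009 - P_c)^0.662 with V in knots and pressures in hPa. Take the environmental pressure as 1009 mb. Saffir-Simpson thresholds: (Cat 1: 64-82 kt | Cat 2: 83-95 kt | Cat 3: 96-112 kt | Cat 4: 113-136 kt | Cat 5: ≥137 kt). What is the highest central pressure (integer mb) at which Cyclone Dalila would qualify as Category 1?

Category 1 begins at V = 64 kt.
Required ΔP = (64/5.9)^(1/0.662) = 10.847^1.511 ≈ 36.64 mb.
P_c ≤ 1009 − 36.64 = 972.36, so the highest integer P_c is 972 mb.

972 mb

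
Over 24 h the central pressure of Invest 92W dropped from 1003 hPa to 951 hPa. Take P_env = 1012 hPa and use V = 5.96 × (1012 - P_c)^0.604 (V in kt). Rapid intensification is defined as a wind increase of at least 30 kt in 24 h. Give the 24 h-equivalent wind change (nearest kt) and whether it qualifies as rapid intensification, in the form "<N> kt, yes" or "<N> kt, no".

49 kt, yes

V₁: ΔP = 9, V ≈ 5.96 × 9^0.604 ≈ 22.47 kt.
V₂: ΔP = 61, V ≈ 5.96 × 61^0.604 ≈ 71.38 kt.
ΔV over 24 h = 48.91 kt → 24 h equivalent = 48.91 × 24/24 ≈ 48.91 kt.
49 kt ≥ 30 kt ⇒ rapid intensification.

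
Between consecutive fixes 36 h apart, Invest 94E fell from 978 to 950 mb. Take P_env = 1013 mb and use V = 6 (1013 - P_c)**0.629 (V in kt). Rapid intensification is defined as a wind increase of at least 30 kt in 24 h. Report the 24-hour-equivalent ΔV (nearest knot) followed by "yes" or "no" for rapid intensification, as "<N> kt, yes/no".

17 kt, no

V₁: ΔP = 35, V ≈ 6 × 35^0.629 ≈ 56.15 kt.
V₂: ΔP = 63, V ≈ 6 × 63^0.629 ≈ 81.27 kt.
ΔV over 36 h = 25.12 kt → 24 h equivalent = 25.12 × 24/36 ≈ 16.75 kt.
17 kt < 30 kt ⇒ not rapid intensification.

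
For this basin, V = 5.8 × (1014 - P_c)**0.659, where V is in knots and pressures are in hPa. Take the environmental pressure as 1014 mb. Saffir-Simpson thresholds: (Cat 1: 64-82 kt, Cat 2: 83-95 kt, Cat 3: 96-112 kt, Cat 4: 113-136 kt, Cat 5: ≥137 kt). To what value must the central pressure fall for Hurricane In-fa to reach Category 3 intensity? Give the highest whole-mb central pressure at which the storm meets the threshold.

Category 3 begins at V = 96 kt.
Required ΔP = (96/5.8)^(1/0.659) = 16.552^1.517 ≈ 70.72 mb.
P_c ≤ 1014 − 70.72 = 943.28, so the highest integer P_c is 943 mb.

943 mb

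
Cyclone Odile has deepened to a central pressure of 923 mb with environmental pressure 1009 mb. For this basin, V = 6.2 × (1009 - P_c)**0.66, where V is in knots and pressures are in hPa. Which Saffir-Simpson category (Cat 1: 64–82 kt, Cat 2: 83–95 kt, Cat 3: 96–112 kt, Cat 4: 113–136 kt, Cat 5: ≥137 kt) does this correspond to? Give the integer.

4

ΔP = 1009 − 923 = 86 mb.
V ≈ 6.2 × 86^0.66 = 6.2 × 18.91 ≈ 117 kt.
117 kt falls in the Category 4 band.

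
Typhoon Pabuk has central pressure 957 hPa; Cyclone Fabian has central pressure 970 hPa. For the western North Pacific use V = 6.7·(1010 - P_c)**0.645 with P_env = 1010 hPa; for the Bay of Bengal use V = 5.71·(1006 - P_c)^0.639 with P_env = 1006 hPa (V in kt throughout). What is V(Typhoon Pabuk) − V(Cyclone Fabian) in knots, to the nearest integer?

30 kt

Typhoon Pabuk: ΔP = 53; V ≈ 6.7 × 53^0.645 ≈ 86.74 kt.
Cyclone Fabian: ΔP = 36; V ≈ 5.71 × 36^0.639 ≈ 56.38 kt.
Difference ≈ 86.74 − 56.38 = 30.36 → 30 kt.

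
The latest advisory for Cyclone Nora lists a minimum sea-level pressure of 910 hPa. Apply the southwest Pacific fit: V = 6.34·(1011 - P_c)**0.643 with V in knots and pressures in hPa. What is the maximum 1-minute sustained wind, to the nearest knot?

123 kt

ΔP = 1011 − 910 = 101 hPa.
101^0.643 ≈ 19.444.
V ≈ 6.34 × 19.444 ≈ 123.3 kt.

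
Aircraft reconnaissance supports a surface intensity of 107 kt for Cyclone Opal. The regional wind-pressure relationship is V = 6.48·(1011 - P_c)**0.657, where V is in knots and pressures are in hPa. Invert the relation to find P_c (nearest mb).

ΔP = (V / 6.48)^(1/0.657) = (107/6.48)^1.522.
107/6.48 = 16.512; 16.512^1.522 ≈ 71.38 mb.
P_c = 1011 − 71.38 = 939.62 ≈ 940 mb.

940 mb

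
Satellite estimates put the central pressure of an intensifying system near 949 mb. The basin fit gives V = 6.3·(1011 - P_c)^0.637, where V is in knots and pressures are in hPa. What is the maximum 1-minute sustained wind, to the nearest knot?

87 kt

ΔP = 1011 − 949 = 62 mb.
62^0.637 ≈ 13.860.
V ≈ 6.3 × 13.860 ≈ 87.3 kt.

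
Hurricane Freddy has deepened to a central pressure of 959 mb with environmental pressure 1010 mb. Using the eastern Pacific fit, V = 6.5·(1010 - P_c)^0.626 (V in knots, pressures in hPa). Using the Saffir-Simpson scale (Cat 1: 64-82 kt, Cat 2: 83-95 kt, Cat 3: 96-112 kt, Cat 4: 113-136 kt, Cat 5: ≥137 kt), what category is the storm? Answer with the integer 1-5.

1

ΔP = 1010 − 959 = 51 mb.
V ≈ 6.5 × 51^0.626 = 6.5 × 11.72 ≈ 76 kt.
76 kt falls in the Category 1 band.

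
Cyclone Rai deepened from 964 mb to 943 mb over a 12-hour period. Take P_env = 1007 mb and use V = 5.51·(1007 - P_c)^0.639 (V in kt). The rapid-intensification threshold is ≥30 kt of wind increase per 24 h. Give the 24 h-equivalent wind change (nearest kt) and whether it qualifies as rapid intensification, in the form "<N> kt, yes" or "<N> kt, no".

35 kt, yes

V₁: ΔP = 43, V ≈ 5.51 × 43^0.639 ≈ 60.94 kt.
V₂: ΔP = 64, V ≈ 5.51 × 64^0.639 ≈ 78.58 kt.
ΔV over 12 h = 17.64 kt → 24 h equivalent = 17.64 × 24/12 ≈ 35.28 kt.
35 kt ≥ 30 kt ⇒ rapid intensification.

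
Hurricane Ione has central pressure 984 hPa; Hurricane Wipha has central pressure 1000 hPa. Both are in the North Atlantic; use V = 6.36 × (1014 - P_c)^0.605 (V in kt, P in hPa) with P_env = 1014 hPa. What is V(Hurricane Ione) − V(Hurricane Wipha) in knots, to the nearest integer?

Hurricane Ione: ΔP = 30; V ≈ 6.36 × 30^0.605 ≈ 49.79 kt.
Hurricane Wipha: ΔP = 14; V ≈ 6.36 × 14^0.605 ≈ 31.40 kt.
Difference ≈ 49.79 − 31.40 = 18.39 → 18 kt.

18 kt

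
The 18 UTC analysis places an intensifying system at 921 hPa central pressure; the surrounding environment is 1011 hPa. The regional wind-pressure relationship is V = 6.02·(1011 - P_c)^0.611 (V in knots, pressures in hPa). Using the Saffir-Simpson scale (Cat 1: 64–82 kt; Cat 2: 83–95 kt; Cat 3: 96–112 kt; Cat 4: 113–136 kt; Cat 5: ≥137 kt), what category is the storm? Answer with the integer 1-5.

ΔP = 1011 − 921 = 90 hPa.
V ≈ 6.02 × 90^0.611 = 6.02 × 15.63 ≈ 94 kt.
94 kt falls in the Category 2 band.

2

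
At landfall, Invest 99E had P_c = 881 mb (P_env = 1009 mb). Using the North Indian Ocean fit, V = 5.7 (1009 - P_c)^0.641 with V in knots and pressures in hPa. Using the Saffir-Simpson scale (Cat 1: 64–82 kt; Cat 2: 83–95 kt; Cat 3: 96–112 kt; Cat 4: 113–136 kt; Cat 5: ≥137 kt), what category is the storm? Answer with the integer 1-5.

4

ΔP = 1009 − 881 = 128 mb.
V ≈ 5.7 × 128^0.641 = 5.7 × 22.42 ≈ 128 kt.
128 kt falls in the Category 4 band.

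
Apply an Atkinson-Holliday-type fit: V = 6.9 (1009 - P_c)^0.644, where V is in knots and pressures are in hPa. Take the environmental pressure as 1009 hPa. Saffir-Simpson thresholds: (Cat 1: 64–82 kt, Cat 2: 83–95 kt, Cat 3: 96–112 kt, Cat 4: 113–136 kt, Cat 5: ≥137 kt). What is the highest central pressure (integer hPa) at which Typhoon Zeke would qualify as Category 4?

932 hPa

Category 4 begins at V = 113 kt.
Required ΔP = (113/6.9)^(1/0.644) = 16.377^1.553 ≈ 76.82 hPa.
P_c ≤ 1009 − 76.82 = 932.18, so the highest integer P_c is 932 hPa.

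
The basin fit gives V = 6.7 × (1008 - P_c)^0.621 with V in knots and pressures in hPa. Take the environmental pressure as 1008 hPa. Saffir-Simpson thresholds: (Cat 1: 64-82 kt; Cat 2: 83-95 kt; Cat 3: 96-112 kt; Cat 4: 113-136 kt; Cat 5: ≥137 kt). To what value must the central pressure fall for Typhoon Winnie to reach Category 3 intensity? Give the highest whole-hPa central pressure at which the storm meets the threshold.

Category 3 begins at V = 96 kt.
Required ΔP = (96/6.7)^(1/0.621) = 14.328^1.610 ≈ 72.75 hPa.
P_c ≤ 1008 − 72.75 = 935.25, so the highest integer P_c is 935 hPa.

935 hPa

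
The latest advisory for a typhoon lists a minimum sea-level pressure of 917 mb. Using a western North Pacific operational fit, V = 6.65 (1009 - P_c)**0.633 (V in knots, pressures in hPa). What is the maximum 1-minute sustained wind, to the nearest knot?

116 kt

ΔP = 1009 − 917 = 92 mb.
92^0.633 ≈ 17.502.
V ≈ 6.65 × 17.502 ≈ 116.4 kt.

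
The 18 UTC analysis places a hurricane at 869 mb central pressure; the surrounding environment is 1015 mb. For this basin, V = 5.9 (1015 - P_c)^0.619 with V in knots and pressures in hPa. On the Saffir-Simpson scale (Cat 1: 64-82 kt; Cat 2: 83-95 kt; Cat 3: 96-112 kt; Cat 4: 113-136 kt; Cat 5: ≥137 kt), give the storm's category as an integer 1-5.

4

ΔP = 1015 − 869 = 146 mb.
V ≈ 5.9 × 146^0.619 = 5.9 × 21.86 ≈ 129 kt.
129 kt falls in the Category 4 band.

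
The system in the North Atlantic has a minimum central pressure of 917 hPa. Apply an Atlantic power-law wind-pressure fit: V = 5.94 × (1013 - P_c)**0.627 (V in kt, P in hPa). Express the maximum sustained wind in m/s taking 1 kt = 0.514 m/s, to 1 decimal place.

53.4 m/s

ΔP = 1013 − 917 = 96 hPa.
V ≈ 5.94 × 96^0.627 = 5.94 × 17.494 ≈ 103.913 kt.
103.913 × 0.514 ≈ 53.41 m/s → 53.4 m/s.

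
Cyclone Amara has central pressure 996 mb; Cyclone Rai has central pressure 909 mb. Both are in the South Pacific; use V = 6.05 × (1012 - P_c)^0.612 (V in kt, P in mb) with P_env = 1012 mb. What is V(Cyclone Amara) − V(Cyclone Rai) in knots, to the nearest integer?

Cyclone Amara: ΔP = 16; V ≈ 6.05 × 16^0.612 ≈ 33.01 kt.
Cyclone Rai: ΔP = 103; V ≈ 6.05 × 103^0.612 ≈ 103.18 kt.
Difference ≈ 33.01 − 103.18 = -70.17 → -70 kt.

-70 kt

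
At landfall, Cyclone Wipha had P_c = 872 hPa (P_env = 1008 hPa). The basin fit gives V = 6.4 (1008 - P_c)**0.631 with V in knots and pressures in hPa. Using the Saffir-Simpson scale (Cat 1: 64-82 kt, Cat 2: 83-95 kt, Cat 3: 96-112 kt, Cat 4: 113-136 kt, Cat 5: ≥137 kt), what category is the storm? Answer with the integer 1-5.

5

ΔP = 1008 − 872 = 136 hPa.
V ≈ 6.4 × 136^0.631 = 6.4 × 22.20 ≈ 142 kt.
142 kt falls in the Category 5 band.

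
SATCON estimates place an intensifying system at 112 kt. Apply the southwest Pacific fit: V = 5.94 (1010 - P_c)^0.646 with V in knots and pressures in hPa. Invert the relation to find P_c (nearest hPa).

916 hPa

ΔP = (V / 5.94)^(1/0.646) = (112/5.94)^1.548.
112/5.94 = 18.855; 18.855^1.548 ≈ 94.27 hPa.
P_c = 1010 − 94.27 = 915.73 ≈ 916 hPa.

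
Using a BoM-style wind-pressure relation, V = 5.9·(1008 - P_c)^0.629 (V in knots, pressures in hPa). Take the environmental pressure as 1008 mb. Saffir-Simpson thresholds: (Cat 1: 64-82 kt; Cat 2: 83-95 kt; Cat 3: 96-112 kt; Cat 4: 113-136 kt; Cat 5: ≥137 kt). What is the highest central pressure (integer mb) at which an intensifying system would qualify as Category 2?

Category 2 begins at V = 83 kt.
Required ΔP = (83/5.9)^(1/0.629) = 14.068^1.590 ≈ 66.91 mb.
P_c ≤ 1008 − 66.91 = 941.09, so the highest integer P_c is 941 mb.

941 mb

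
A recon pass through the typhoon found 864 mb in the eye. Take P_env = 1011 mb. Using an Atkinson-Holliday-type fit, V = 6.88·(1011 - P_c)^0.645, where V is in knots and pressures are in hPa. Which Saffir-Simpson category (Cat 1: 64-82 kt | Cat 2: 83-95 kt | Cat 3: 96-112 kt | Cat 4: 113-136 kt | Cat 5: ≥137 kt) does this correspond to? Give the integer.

5

ΔP = 1011 − 864 = 147 mb.
V ≈ 6.88 × 147^0.645 = 6.88 × 25.00 ≈ 172 kt.
172 kt falls in the Category 5 band.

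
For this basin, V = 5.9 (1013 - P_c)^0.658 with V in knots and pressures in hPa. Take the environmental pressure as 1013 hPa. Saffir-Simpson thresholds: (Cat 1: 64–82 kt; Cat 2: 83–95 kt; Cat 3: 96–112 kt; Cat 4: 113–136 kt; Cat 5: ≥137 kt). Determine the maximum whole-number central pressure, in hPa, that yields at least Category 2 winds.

957 hPa

Category 2 begins at V = 83 kt.
Required ΔP = (83/5.9)^(1/0.658) = 14.068^1.520 ≈ 55.59 hPa.
P_c ≤ 1013 − 55.59 = 957.41, so the highest integer P_c is 957 hPa.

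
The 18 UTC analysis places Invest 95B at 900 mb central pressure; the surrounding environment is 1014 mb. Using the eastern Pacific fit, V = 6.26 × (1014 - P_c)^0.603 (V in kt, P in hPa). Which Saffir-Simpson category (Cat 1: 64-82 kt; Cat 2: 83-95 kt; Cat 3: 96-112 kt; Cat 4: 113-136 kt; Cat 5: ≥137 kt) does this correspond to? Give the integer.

3

ΔP = 1014 − 900 = 114 mb.
V ≈ 6.26 × 114^0.603 = 6.26 × 17.39 ≈ 109 kt.
109 kt falls in the Category 3 band.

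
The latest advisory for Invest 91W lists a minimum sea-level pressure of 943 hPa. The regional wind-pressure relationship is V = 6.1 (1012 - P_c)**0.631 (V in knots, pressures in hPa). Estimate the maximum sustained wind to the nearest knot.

88 kt

ΔP = 1012 − 943 = 69 hPa.
69^0.631 ≈ 14.465.
V ≈ 6.1 × 14.465 ≈ 88.2 kt.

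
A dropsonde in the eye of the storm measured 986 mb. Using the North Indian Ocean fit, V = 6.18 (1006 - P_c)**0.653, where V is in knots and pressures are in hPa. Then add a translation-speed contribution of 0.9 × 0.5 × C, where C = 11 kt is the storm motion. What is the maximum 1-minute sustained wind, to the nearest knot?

49 kt

ΔP = 1006 − 986 = 20 mb.
20^0.653 ≈ 7.072.
V ≈ 6.18 × 7.072 ≈ 43.7 kt.
Translation term: 0.9 × 0.5 × 11 = 4.95 kt.
Corrected V ≈ 48.65 kt → 49 kt.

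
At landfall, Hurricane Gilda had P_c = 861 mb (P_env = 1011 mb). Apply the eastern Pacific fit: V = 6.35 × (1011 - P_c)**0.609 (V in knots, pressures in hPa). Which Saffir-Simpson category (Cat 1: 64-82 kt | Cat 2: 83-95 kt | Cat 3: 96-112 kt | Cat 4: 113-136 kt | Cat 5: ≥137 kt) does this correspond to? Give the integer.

ΔP = 1011 − 861 = 150 mb.
V ≈ 6.35 × 150^0.609 = 6.35 × 21.15 ≈ 134 kt.
134 kt falls in the Category 4 band.

4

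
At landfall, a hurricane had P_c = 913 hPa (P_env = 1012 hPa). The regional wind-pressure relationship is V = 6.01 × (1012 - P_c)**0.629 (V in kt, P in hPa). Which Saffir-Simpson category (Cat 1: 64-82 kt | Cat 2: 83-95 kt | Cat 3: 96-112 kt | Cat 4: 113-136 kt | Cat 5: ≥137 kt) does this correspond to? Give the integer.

ΔP = 1012 − 913 = 99 hPa.
V ≈ 6.01 × 99^0.629 = 6.01 × 18.00 ≈ 108 kt.
108 kt falls in the Category 3 band.

3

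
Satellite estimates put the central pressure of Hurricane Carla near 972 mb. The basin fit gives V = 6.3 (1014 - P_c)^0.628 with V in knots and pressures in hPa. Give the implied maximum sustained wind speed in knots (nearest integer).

66 kt

ΔP = 1014 − 972 = 42 mb.
42^0.628 ≈ 10.457.
V ≈ 6.3 × 10.457 ≈ 65.9 kt.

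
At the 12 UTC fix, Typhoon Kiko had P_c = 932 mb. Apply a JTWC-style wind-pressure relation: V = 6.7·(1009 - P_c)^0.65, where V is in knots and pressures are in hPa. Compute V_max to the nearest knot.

ΔP = 1009 − 932 = 77 mb.
77^0.65 ≈ 16.835.
V ≈ 6.7 × 16.835 ≈ 112.8 kt.

113 kt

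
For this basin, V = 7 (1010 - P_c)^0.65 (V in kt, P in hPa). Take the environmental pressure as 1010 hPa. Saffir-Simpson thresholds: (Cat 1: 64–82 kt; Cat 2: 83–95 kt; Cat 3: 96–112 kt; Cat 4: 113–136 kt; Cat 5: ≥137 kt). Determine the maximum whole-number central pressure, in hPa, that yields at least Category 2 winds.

Category 2 begins at V = 83 kt.
Required ΔP = (83/7)^(1/0.65) = 11.857^1.538 ≈ 44.90 hPa.
P_c ≤ 1010 − 44.90 = 965.10, so the highest integer P_c is 965 hPa.

965 hPa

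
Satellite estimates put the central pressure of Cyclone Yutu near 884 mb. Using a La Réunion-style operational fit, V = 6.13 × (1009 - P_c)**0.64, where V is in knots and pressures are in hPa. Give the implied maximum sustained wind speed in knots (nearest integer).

135 kt

ΔP = 1009 − 884 = 125 mb.
125^0.64 ≈ 21.980.
V ≈ 6.13 × 21.980 ≈ 134.7 kt.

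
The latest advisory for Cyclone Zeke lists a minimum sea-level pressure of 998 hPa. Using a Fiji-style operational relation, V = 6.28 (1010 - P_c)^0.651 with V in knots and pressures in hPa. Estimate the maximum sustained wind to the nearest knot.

ΔP = 1010 − 998 = 12 hPa.
12^0.651 ≈ 5.041.
V ≈ 6.28 × 5.041 ≈ 31.7 kt.

32 kt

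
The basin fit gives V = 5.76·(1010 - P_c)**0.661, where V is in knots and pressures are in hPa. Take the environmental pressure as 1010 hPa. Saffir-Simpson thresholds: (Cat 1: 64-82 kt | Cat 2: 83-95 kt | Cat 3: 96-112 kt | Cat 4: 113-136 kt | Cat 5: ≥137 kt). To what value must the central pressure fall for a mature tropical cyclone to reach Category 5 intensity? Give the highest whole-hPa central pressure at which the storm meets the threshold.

889 hPa

Category 5 begins at V = 137 kt.
Required ΔP = (137/5.76)^(1/0.661) = 23.785^1.513 ≈ 120.82 hPa.
P_c ≤ 1010 − 120.82 = 889.18, so the highest integer P_c is 889 hPa.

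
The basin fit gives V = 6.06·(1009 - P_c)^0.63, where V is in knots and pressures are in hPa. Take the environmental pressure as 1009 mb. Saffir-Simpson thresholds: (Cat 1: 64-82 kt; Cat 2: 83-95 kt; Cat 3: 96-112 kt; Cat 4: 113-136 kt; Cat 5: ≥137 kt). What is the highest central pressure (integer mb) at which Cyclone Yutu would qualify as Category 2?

Category 2 begins at V = 83 kt.
Required ΔP = (83/6.06)^(1/0.63) = 13.696^1.587 ≈ 63.70 mb.
P_c ≤ 1009 − 63.70 = 945.30, so the highest integer P_c is 945 mb.

945 mb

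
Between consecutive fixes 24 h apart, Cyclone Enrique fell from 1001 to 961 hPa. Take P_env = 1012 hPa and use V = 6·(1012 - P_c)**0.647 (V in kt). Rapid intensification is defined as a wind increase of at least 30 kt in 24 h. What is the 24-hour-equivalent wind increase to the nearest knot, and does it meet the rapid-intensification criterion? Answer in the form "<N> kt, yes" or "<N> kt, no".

48 kt, yes

V₁: ΔP = 11, V ≈ 6 × 11^0.647 ≈ 28.31 kt.
V₂: ΔP = 51, V ≈ 6 × 51^0.647 ≈ 76.37 kt.
ΔV over 24 h = 48.06 kt → 24 h equivalent = 48.06 × 24/24 ≈ 48.06 kt.
48 kt ≥ 30 kt ⇒ rapid intensification.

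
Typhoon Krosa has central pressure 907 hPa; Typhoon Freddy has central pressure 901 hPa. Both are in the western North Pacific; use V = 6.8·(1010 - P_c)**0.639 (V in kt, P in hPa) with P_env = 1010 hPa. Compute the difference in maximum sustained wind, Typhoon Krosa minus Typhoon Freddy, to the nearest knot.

-5 kt

Typhoon Krosa: ΔP = 103; V ≈ 6.8 × 103^0.639 ≈ 131.44 kt.
Typhoon Freddy: ΔP = 109; V ≈ 6.8 × 109^0.639 ≈ 136.28 kt.
Difference ≈ 131.44 − 136.28 = -4.84 → -5 kt.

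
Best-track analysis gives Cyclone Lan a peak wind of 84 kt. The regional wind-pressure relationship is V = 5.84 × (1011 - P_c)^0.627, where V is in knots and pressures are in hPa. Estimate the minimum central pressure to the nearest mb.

ΔP = (V / 5.84)^(1/0.627) = (84/5.84)^1.595.
84/5.84 = 14.384; 14.384^1.595 ≈ 70.25 mb.
P_c = 1011 − 70.25 = 940.75 ≈ 941 mb.

941 mb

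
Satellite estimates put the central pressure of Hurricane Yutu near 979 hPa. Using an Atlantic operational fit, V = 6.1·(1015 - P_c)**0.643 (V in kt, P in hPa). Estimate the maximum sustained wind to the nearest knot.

ΔP = 1015 − 979 = 36 hPa.
36^0.643 ≈ 10.016.
V ≈ 6.1 × 10.016 ≈ 61.1 kt.

61 kt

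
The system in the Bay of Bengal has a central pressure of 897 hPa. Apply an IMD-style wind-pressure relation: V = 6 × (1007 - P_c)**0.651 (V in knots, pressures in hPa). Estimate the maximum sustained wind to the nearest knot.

ΔP = 1007 − 897 = 110 hPa.
110^0.651 ≈ 21.328.
V ≈ 6 × 21.328 ≈ 128.0 kt.

128 kt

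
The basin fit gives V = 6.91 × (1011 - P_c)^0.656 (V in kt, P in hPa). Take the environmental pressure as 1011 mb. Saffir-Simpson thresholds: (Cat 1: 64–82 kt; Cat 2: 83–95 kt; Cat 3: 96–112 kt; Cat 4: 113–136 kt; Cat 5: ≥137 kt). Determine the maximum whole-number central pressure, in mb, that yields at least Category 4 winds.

Category 4 begins at V = 113 kt.
Required ΔP = (113/6.91)^(1/0.656) = 16.353^1.524 ≈ 70.79 mb.
P_c ≤ 1011 − 70.79 = 940.21, so the highest integer P_c is 940 mb.

940 mb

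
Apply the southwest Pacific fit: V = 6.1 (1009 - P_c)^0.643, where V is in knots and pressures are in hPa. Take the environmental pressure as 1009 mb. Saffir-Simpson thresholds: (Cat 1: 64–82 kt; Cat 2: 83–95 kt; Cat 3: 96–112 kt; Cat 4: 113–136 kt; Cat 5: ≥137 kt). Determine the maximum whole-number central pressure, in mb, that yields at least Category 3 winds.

936 mb

Category 3 begins at V = 96 kt.
Required ΔP = (96/6.1)^(1/0.643) = 15.738^1.555 ≈ 72.69 mb.
P_c ≤ 1009 − 72.69 = 936.31, so the highest integer P_c is 936 mb.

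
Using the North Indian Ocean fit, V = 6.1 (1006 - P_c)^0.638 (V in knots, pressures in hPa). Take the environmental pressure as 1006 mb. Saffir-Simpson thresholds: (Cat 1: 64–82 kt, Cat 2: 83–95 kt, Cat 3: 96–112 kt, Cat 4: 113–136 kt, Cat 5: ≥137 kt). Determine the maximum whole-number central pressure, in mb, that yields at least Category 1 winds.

966 mb

Category 1 begins at V = 64 kt.
Required ΔP = (64/6.1)^(1/0.638) = 10.492^1.567 ≈ 39.82 mb.
P_c ≤ 1006 − 39.82 = 966.18, so the highest integer P_c is 966 mb.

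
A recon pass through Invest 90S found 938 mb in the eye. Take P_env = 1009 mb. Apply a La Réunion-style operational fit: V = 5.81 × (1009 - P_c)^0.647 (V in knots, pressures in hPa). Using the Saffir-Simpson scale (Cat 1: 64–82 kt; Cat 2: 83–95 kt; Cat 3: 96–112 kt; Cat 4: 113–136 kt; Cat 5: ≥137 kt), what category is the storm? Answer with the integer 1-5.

2

ΔP = 1009 − 938 = 71 mb.
V ≈ 5.81 × 71^0.647 = 5.81 × 15.77 ≈ 92 kt.
92 kt falls in the Category 2 band.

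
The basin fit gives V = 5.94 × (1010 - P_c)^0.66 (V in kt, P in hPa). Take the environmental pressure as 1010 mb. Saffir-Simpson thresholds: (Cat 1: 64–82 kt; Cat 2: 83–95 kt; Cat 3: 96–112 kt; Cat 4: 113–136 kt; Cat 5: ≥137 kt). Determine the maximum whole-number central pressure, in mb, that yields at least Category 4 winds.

923 mb

Category 4 begins at V = 113 kt.
Required ΔP = (113/5.94)^(1/0.66) = 19.024^1.515 ≈ 86.76 mb.
P_c ≤ 1010 − 86.76 = 923.24, so the highest integer P_c is 923 mb.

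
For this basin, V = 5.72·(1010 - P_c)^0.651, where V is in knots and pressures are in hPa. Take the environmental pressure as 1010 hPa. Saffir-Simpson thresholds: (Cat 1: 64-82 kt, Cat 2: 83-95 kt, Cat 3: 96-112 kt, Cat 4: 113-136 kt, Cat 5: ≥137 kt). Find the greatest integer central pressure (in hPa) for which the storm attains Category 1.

Category 1 begins at V = 64 kt.
Required ΔP = (64/5.72)^(1/0.651) = 11.189^1.536 ≈ 40.84 hPa.
P_c ≤ 1010 − 40.84 = 969.16, so the highest integer P_c is 969 hPa.

969 hPa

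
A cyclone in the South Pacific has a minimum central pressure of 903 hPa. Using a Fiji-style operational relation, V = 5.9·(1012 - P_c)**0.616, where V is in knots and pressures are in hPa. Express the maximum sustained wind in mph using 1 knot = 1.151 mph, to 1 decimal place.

ΔP = 1012 − 903 = 109 hPa.
V ≈ 5.9 × 109^0.616 = 5.9 × 17.991 ≈ 106.147 kt.
106.147 × 1.151 ≈ 122.17 mph → 122.2 mph.

122.2 mph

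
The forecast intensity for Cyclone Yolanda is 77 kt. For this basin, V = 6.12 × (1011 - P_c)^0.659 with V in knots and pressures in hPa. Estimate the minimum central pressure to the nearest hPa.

ΔP = (V / 6.12)^(1/0.659) = (77/6.12)^1.517.
77/6.12 = 12.582; 12.582^1.517 ≈ 46.64 hPa.
P_c = 1011 − 46.64 = 964.36 ≈ 964 hPa.

964 hPa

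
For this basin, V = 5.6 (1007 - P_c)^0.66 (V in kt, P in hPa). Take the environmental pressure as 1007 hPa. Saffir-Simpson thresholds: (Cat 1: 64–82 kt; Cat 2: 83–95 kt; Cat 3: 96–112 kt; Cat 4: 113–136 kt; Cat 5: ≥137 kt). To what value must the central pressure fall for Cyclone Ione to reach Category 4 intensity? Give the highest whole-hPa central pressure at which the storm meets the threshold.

912 hPa

Category 4 begins at V = 113 kt.
Required ΔP = (113/5.6)^(1/0.66) = 20.179^1.515 ≈ 94.87 hPa.
P_c ≤ 1007 − 94.87 = 912.13, so the highest integer P_c is 912 hPa.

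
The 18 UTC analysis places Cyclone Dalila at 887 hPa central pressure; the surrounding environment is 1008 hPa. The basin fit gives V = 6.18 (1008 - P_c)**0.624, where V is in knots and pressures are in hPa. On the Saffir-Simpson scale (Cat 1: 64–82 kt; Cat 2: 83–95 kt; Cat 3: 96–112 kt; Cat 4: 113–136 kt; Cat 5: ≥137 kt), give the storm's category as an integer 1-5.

4

ΔP = 1008 − 887 = 121 hPa.
V ≈ 6.18 × 121^0.624 = 6.18 × 19.94 ≈ 123 kt.
123 kt falls in the Category 4 band.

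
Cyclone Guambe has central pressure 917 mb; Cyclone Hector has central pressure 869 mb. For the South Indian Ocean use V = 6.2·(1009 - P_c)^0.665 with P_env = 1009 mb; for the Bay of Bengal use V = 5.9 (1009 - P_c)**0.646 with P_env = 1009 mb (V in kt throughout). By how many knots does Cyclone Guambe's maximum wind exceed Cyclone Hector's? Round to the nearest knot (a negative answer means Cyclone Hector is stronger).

-18 kt

Cyclone Guambe: ΔP = 92; V ≈ 6.2 × 92^0.665 ≈ 125.40 kt.
Cyclone Hector: ΔP = 140; V ≈ 5.9 × 140^0.646 ≈ 143.63 kt.
Difference ≈ 125.40 − 143.63 = -18.23 → -18 kt.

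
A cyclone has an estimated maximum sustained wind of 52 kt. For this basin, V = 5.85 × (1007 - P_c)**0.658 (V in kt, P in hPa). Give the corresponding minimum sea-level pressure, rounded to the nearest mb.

979 mb

ΔP = (V / 5.85)^(1/0.658) = (52/5.85)^1.520.
52/5.85 = 8.889; 8.889^1.520 ≈ 27.67 mb.
P_c = 1007 − 27.67 = 979.33 ≈ 979 mb.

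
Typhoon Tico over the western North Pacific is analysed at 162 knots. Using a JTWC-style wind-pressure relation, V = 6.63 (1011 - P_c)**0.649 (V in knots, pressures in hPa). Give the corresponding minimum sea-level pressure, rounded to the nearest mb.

ΔP = (V / 6.63)^(1/0.649) = (162/6.63)^1.541.
162/6.63 = 24.434; 24.434^1.541 ≈ 137.62 mb.
P_c = 1011 − 137.62 = 873.38 ≈ 873 mb.

873 mb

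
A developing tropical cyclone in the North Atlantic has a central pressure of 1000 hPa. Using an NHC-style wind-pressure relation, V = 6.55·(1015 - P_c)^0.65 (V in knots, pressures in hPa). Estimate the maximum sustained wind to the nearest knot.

ΔP = 1015 − 1000 = 15 hPa.
15^0.65 ≈ 5.814.
V ≈ 6.55 × 5.814 ≈ 38.1 kt.

38 kt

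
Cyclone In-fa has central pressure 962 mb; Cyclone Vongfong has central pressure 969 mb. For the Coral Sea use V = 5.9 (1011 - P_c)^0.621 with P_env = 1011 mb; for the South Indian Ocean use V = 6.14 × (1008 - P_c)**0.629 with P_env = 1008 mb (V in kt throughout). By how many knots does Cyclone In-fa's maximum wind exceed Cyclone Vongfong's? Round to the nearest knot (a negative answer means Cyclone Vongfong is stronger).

Cyclone In-fa: ΔP = 49; V ≈ 5.9 × 49^0.621 ≈ 66.14 kt.
Cyclone Vongfong: ΔP = 39; V ≈ 6.14 × 39^0.629 ≈ 61.51 kt.
Difference ≈ 66.14 − 61.51 = 4.63 → 5 kt.

5 kt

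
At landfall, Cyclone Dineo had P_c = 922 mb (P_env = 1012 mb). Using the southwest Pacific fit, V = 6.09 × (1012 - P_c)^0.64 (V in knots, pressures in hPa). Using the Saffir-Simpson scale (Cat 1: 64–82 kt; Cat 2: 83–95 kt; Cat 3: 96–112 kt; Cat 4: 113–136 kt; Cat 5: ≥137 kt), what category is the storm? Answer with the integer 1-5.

ΔP = 1012 − 922 = 90 mb.
V ≈ 6.09 × 90^0.64 = 6.09 × 17.81 ≈ 108 kt.
108 kt falls in the Category 3 band.

3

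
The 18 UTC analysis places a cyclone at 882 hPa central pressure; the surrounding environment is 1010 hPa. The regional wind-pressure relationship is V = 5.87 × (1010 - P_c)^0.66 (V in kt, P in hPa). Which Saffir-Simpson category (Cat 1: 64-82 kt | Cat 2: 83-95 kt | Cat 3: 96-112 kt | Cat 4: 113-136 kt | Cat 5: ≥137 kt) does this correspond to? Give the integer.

ΔP = 1010 − 882 = 128 hPa.
V ≈ 5.87 × 128^0.66 = 5.87 × 24.59 ≈ 144 kt.
144 kt falls in the Category 5 band.

5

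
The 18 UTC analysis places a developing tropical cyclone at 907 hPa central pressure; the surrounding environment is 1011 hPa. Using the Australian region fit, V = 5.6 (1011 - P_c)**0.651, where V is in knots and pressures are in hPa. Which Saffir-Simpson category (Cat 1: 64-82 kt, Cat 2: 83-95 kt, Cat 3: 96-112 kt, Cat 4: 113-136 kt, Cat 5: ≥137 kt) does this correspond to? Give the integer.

4

ΔP = 1011 − 907 = 104 hPa.
V ≈ 5.6 × 104^0.651 = 5.6 × 20.56 ≈ 115 kt.
115 kt falls in the Category 4 band.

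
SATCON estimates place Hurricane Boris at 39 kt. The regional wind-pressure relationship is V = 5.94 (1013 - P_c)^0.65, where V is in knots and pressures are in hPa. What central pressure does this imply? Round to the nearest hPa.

ΔP = (V / 5.94)^(1/0.65) = (39/5.94)^1.538.
39/5.94 = 6.566; 6.566^1.538 ≈ 18.09 hPa.
P_c = 1013 − 18.09 = 994.91 ≈ 995 hPa.

995 hPa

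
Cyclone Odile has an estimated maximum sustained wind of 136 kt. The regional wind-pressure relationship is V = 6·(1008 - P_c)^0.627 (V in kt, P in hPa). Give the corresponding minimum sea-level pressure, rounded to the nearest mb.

863 mb

ΔP = (V / 6)^(1/0.627) = (136/6)^1.595.
136/6 = 22.667; 22.667^1.595 ≈ 145.11 mb.
P_c = 1008 − 145.11 = 862.89 ≈ 863 mb.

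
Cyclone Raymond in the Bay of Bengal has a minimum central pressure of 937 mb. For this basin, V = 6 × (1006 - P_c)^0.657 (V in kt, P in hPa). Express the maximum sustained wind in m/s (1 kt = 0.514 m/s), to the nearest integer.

ΔP = 1006 − 937 = 69 mb.
V ≈ 6 × 69^0.657 = 6 × 16.148 ≈ 96.889 kt.
96.889 × 0.514 ≈ 49.80 m/s → 50 m/s.

50 m/s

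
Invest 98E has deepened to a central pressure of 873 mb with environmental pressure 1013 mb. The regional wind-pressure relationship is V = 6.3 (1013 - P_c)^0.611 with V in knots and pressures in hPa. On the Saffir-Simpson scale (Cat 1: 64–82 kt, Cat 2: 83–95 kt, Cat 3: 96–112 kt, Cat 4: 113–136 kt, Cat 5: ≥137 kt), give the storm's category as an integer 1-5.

ΔP = 1013 − 873 = 140 mb.
V ≈ 6.3 × 140^0.611 = 6.3 × 20.48 ≈ 129 kt.
129 kt falls in the Category 4 band.

4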